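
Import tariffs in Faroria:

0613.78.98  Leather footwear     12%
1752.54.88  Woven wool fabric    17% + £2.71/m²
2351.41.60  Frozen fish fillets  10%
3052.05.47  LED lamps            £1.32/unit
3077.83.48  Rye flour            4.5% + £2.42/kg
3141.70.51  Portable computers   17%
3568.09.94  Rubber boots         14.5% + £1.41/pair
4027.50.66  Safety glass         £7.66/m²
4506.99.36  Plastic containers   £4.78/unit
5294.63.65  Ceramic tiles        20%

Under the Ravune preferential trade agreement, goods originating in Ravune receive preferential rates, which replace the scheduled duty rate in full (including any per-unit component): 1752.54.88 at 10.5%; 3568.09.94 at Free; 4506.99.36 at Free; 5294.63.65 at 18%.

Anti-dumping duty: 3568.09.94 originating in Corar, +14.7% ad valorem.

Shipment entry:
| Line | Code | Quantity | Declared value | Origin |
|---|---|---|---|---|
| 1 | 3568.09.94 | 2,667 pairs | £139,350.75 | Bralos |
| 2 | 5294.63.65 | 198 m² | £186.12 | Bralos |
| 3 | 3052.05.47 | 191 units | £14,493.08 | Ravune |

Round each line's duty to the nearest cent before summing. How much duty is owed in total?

£24,255.67

Line 1 (3568.09.94, Bralos, 2,667 pairs, £139,350.75):
Base rate for 3568.09.94 is 14.5% + £1.41/pair.
3568.09.94 has an FTA preferential rate, but origin Bralos is not Ravune; base rate stands.
The additional-duty order on 3568.09.94 targets Corar, not Bralos; it does not apply.
Duty = £139,350.75 × 14.5% + 2,667 × £1.41 = £23,966.33.
Line 2 (5294.63.65, Bralos, 198 m², £186.12):
Base rate for 5294.63.65 is 20%.
5294.63.65 has an FTA preferential rate, but origin Bralos is not Ravune; base rate stands.
Duty = £186.12 × 20% = £37.22.
Line 3 (3052.05.47, Ravune, 191 units, £14,493.08):
Base rate for 3052.05.47 is £1.32/unit.
Origin Ravune is the FTA partner but 3052.05.47 is not on the preference list; base rate stands.
Duty = 191 × £1.32 = £252.12.
Total = £23,966.33 + £37.22 + £252.12 = £24,255.67.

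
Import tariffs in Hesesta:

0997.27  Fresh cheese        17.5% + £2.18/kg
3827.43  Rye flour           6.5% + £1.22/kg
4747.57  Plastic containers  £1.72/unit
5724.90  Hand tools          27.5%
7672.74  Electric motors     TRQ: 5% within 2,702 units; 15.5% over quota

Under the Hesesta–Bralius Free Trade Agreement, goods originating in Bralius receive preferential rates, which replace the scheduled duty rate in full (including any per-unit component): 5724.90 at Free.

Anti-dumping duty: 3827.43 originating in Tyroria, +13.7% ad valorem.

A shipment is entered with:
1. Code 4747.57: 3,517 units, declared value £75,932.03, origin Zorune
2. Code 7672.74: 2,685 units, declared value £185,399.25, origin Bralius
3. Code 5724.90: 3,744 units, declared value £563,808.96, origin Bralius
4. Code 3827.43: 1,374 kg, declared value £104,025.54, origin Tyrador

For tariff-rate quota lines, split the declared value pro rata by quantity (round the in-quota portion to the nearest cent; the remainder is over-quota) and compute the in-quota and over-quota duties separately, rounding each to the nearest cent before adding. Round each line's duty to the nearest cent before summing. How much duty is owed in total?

Line 1 (4747.57, Zorune, 3,517 units, £75,932.03):
Base rate for 4747.57 is £1.72/unit.
Duty = 3,517 × £1.72 = £6,049.24.
Line 2 (7672.74, Bralius, 2,685 units, £185,399.25):
Code 7672.74 is under a tariff-rate quota (threshold 2,702 units). Quantity 2,685 units is within the quota, so the in-quota rate 5% applies to the full value.
Duty = £185,399.25 × 5% = £9,269.96.
Line 3 (5724.90, Bralius, 3,744 units, £563,808.96):
Base rate for 5724.90 is 27.5%.
Origin Bralius qualifies under the Hesesta–Bralius agreement and 5724.90 is covered: preferential rate Free applies instead.
Duty = £563,808.96 × 0% = £0.00.
Line 4 (3827.43, Tyrador, 1,374 kg, £104,025.54):
Base rate for 3827.43 is 6.5% + £1.22/kg.
The additional-duty order on 3827.43 targets Tyroria, not Tyrador; it does not apply.
Duty = £104,025.54 × 6.5% + 1,374 × £1.22 = £8,437.94.
Total = £6,049.24 + £9,269.96 + £0.00 + £8,437.94 = £23,757.14.

£23,757.14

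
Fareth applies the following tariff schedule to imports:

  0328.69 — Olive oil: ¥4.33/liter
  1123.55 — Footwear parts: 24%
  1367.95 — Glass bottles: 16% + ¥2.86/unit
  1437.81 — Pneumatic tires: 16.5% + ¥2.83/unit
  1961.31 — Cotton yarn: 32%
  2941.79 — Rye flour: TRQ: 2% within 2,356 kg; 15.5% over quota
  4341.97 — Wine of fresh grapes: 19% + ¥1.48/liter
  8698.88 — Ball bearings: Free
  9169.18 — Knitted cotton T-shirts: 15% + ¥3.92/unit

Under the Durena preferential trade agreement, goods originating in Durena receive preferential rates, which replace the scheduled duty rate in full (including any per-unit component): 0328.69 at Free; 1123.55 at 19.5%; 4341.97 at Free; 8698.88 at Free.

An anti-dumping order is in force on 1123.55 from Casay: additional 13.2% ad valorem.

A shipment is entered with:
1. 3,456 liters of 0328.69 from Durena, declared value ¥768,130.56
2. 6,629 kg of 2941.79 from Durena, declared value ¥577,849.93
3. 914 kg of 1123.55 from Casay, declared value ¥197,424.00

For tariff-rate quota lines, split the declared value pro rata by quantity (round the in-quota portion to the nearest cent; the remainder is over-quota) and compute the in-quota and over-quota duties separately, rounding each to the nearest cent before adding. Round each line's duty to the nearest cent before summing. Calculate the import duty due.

Line 1 (0328.69, Durena, 3,456 liters, ¥768,130.56):
Base rate for 0328.69 is ¥4.33/liter.
Origin Durena qualifies under the Fareth–Durena agreement and 0328.69 is covered: preferential rate Free applies instead.
Duty = ¥768,130.56 × 0% = ¥0.00.
Line 2 (2941.79, Durena, 6,629 kg, ¥577,849.93):
Code 2941.79 is under a tariff-rate quota (threshold 2,356 kg). In-quota: 2,356 kg at 2%; over-quota: 4,273 kg at 15.5%.
Pro-rata value split: in-quota = ¥577,849.93 × 2,356/6,629 = ¥205,372.52; over-quota = ¥577,849.93 − ¥205,372.52 = ¥372,477.41.
In-quota duty = ¥205,372.52 × 2% = ¥4,107.45. Over-quota duty = ¥372,477.41 × 15.5% = ¥57,734.00.
Line duty = ¥4,107.45 + ¥57,734.00 = ¥61,841.45.
Line 3 (1123.55, Casay, 914 kg, ¥197,424.00):
Base rate for 1123.55 is 24%.
1123.55 has an FTA preferential rate, but origin Casay is not Durena; base rate stands.
Additional duty on 1123.55 from Casay: +13.2%. Applied ad valorem rate: 24% + 13.2% = 37.2%.
Duty = ¥197,424.00 × 37.2% = ¥73,441.73.
Total = ¥0.00 + ¥61,841.45 + ¥73,441.73 = ¥135,283.18.

¥135,283.18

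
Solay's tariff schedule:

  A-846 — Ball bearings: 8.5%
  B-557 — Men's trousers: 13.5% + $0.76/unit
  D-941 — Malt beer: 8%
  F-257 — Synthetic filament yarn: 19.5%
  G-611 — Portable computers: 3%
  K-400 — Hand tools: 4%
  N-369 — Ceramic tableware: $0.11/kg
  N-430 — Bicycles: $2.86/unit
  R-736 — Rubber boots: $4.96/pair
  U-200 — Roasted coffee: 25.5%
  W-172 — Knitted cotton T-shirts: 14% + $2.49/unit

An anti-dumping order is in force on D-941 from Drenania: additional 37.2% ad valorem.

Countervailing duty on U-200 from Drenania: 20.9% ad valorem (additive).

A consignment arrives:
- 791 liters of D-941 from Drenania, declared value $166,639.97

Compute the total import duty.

$75,321.27

Line 1 (D-941, Drenania, 791 liters, $166,639.97):
Base rate for D-941 is 8%.
Additional duty on D-941 from Drenania: +37.2%. Applied ad valorem rate: 8% + 37.2% = 45.2%.
Duty = $166,639.97 × 45.2% = $75,321.27.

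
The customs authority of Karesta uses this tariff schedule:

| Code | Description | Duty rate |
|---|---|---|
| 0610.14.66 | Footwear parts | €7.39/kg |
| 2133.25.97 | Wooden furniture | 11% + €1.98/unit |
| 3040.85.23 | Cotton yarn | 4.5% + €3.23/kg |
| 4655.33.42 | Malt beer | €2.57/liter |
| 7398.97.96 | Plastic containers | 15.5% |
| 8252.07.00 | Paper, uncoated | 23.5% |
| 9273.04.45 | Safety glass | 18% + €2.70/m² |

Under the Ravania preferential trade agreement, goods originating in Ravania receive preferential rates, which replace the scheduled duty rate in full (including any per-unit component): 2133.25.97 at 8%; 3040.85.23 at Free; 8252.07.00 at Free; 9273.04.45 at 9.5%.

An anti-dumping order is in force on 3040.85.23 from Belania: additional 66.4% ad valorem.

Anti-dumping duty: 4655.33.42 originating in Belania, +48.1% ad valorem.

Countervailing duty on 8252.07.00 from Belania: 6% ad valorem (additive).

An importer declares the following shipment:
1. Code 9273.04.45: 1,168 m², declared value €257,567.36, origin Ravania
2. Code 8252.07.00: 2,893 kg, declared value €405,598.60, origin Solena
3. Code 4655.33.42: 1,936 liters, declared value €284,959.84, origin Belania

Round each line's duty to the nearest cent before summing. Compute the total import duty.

Line 1 (9273.04.45, Ravania, 1,168 m², €257,567.36):
Base rate for 9273.04.45 is 18% + €2.70/m².
Origin Ravania qualifies under the Karesta–Ravania agreement and 9273.04.45 is covered: preferential rate 9.5% applies instead.
Duty = €257,567.36 × 9.5% = €24,468.90.
Line 2 (8252.07.00, Solena, 2,893 kg, €405,598.60):
Base rate for 8252.07.00 is 23.5%.
8252.07.00 has an FTA preferential rate, but origin Solena is not Ravania; base rate stands.
The additional-duty order on 8252.07.00 targets Belania, not Solena; it does not apply.
Duty = €405,598.60 × 23.5% = €95,315.67.
Line 3 (4655.33.42, Belania, 1,936 liters, €284,959.84):
Base rate for 4655.33.42 is €2.57/liter.
Additional duty on 4655.33.42 from Belania: +48.1% ad valorem. Applied ad valorem rate = 48.1%.
Duty = €284,959.84 × 48.1% + 1,936 × €2.57 = €142,041.20.
Total = €24,468.90 + €95,315.67 + €142,041.20 = €261,825.77.

€261,825.77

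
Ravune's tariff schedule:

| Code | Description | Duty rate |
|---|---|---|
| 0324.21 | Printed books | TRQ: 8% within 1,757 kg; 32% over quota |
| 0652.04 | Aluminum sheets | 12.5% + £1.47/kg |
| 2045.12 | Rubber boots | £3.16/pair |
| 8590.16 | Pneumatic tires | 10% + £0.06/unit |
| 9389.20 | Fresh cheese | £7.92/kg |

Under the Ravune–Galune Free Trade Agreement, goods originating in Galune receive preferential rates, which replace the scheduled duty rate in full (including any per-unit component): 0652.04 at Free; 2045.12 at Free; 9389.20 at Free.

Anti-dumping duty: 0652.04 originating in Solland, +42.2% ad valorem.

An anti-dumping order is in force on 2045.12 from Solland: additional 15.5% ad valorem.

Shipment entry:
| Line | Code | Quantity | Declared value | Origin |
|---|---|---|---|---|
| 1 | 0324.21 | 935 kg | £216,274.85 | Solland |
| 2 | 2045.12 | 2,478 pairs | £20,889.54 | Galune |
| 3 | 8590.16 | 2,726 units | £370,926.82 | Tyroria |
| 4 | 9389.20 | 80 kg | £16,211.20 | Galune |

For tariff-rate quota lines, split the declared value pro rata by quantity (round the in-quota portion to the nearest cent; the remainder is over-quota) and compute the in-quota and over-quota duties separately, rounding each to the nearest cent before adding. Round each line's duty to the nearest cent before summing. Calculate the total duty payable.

£54,558.23

Line 1 (0324.21, Solland, 935 kg, £216,274.85):
Code 0324.21 is under a tariff-rate quota (threshold 1,757 kg). Quantity 935 kg is within the quota, so the in-quota rate 8% applies to the full value.
Duty = £216,274.85 × 8% = £17,301.99.
Line 2 (2045.12, Galune, 2,478 pairs, £20,889.54):
Base rate for 2045.12 is £3.16/pair.
Origin Galune qualifies under the Ravune–Galune agreement and 2045.12 is covered: preferential rate Free applies instead.
The additional-duty order on 2045.12 targets Solland, not Galune; it does not apply.
Duty = £20,889.54 × 0% = £0.00.
Line 3 (8590.16, Tyroria, 2,726 units, £370,926.82):
Base rate for 8590.16 is 10% + £0.06/unit.
Duty = £370,926.82 × 10% + 2,726 × £0.06 = £37,256.24.
Line 4 (9389.20, Galune, 80 kg, £16,211.20):
Base rate for 9389.20 is £7.92/kg.
Origin Galune qualifies under the Ravune–Galune agreement and 9389.20 is covered: preferential rate Free applies instead.
Duty = £16,211.20 × 0% = £0.00.
Total = £17,301.99 + £0.00 + £37,256.24 + £0.00 = £54,558.23.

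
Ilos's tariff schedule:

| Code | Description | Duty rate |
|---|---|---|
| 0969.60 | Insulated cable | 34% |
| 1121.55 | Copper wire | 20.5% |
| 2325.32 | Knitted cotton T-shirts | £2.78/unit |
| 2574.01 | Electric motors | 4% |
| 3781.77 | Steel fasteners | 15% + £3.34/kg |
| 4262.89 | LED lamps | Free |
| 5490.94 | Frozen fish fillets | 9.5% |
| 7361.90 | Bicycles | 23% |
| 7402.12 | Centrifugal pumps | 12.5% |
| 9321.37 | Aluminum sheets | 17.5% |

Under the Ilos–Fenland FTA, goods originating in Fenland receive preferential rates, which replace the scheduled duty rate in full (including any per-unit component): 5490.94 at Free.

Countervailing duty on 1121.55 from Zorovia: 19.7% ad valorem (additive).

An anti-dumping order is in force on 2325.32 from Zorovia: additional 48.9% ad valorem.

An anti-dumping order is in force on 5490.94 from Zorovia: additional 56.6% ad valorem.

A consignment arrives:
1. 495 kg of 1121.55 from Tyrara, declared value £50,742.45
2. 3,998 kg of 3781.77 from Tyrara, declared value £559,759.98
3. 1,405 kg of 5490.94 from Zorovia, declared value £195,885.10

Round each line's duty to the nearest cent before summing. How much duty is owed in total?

£237,199.57

Line 1 (1121.55, Tyrara, 495 kg, £50,742.45):
Base rate for 1121.55 is 20.5%.
The additional-duty order on 1121.55 targets Zorovia, not Tyrara; it does not apply.
Duty = £50,742.45 × 20.5% = £10,402.20.
Line 2 (3781.77, Tyrara, 3,998 kg, £559,759.98):
Base rate for 3781.77 is 15% + £3.34/kg.
Duty = £559,759.98 × 15% + 3,998 × £3.34 = £97,317.32.
Line 3 (5490.94, Zorovia, 1,405 kg, £195,885.10):
Base rate for 5490.94 is 9.5%.
5490.94 has an FTA preferential rate, but origin Zorovia is not Fenland; base rate stands.
Additional duty on 5490.94 from Zorovia: +56.6%. Applied ad valorem rate: 9.5% + 56.6% = 66.1%.
Duty = £195,885.10 × 66.1% = £129,480.05.
Total = £10,402.20 + £97,317.32 + £129,480.05 = £237,199.57.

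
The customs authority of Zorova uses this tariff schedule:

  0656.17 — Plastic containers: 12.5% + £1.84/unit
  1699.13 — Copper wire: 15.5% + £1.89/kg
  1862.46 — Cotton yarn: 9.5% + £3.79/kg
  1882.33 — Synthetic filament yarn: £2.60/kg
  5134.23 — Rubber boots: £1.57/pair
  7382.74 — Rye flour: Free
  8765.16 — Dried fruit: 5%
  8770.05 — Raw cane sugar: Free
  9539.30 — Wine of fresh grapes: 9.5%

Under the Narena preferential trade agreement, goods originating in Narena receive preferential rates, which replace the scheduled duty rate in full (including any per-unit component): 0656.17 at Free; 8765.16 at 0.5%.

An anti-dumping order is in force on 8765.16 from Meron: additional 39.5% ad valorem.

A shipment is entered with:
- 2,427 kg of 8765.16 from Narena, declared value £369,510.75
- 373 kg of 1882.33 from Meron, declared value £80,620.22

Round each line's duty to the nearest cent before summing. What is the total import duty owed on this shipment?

£2,817.35

Line 1 (8765.16, Narena, 2,427 kg, £369,510.75):
Base rate for 8765.16 is 5%.
Origin Narena qualifies under the Zorova–Narena agreement and 8765.16 is covered: preferential rate 0.5% applies instead.
The additional-duty order on 8765.16 targets Meron, not Narena; it does not apply.
Duty = £369,510.75 × 0.5% = £1,847.55.
Line 2 (1882.33, Meron, 373 kg, £80,620.22):
Base rate for 1882.33 is £2.60/kg.
Duty = 373 × £2.60 = £969.80.
Total = £1,847.55 + £969.80 = £2,817.35.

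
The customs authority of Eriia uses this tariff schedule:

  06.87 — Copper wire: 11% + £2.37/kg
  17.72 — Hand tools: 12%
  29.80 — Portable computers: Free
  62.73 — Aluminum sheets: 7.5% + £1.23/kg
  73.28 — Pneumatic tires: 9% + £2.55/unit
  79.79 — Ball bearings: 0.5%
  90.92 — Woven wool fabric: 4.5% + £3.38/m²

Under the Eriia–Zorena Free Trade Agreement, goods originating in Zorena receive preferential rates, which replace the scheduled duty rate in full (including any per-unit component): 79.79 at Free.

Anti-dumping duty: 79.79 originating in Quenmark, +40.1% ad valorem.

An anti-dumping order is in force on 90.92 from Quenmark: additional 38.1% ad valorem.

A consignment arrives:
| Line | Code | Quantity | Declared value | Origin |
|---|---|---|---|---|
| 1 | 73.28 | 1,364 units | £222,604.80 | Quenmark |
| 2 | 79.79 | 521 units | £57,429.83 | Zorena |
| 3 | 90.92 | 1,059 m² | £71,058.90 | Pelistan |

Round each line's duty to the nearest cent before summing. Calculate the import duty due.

£30,289.70

Line 1 (73.28, Quenmark, 1,364 units, £222,604.80):
Base rate for 73.28 is 9% + £2.55/unit.
Duty = £222,604.80 × 9% + 1,364 × £2.55 = £23,512.63.
Line 2 (79.79, Zorena, 521 units, £57,429.83):
Base rate for 79.79 is 0.5%.
Origin Zorena qualifies under the Eriia–Zorena agreement and 79.79 is covered: preferential rate Free applies instead.
The additional-duty order on 79.79 targets Quenmark, not Zorena; it does not apply.
Duty = £57,429.83 × 0% = £0.00.
Line 3 (90.92, Pelistan, 1,059 m², £71,058.90):
Base rate for 90.92 is 4.5% + £3.38/m².
The additional-duty order on 90.92 targets Quenmark, not Pelistan; it does not apply.
Duty = £71,058.90 × 4.5% + 1,059 × £3.38 = £6,777.07.
Total = £23,512.63 + £0.00 + £6,777.07 = £30,289.70.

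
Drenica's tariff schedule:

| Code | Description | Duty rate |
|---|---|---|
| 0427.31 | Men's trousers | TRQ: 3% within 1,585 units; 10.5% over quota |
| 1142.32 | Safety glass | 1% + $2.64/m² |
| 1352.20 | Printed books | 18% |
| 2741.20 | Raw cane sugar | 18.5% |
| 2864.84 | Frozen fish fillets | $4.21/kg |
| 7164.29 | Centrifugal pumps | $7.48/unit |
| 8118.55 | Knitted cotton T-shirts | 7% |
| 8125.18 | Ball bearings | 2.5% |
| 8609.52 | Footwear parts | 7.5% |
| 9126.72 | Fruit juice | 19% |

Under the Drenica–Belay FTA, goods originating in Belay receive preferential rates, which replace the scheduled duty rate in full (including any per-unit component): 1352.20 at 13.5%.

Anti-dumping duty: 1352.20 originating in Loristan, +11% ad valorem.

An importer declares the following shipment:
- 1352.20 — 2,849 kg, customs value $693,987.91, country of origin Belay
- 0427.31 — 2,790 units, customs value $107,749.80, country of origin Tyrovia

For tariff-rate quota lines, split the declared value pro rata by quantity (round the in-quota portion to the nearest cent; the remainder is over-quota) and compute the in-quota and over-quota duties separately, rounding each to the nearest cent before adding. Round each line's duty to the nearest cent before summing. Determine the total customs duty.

Line 1 (1352.20, Belay, 2,849 kg, $693,987.91):
Base rate for 1352.20 is 18%.
Origin Belay qualifies under the Drenica–Belay agreement and 1352.20 is covered: preferential rate 13.5% applies instead.
The additional-duty order on 1352.20 targets Loristan, not Belay; it does not apply.
Duty = $693,987.91 × 13.5% = $93,688.37.
Line 2 (0427.31, Tyrovia, 2,790 units, $107,749.80):
Code 0427.31 is under a tariff-rate quota (threshold 1,585 units). In-quota: 1,585 units at 3%; over-quota: 1,205 units at 10.5%.
Pro-rata value split: in-quota = $107,749.80 × 1,585/2,790 = $61,212.70; over-quota = $107,749.80 − $61,212.70 = $46,537.10.
In-quota duty = $61,212.70 × 3% = $1,836.38. Over-quota duty = $46,537.10 × 10.5% = $4,886.40.
Line duty = $1,836.38 + $4,886.40 = $6,722.78.
Total = $93,688.37 + $6,722.78 = $100,411.15.

$100,411.15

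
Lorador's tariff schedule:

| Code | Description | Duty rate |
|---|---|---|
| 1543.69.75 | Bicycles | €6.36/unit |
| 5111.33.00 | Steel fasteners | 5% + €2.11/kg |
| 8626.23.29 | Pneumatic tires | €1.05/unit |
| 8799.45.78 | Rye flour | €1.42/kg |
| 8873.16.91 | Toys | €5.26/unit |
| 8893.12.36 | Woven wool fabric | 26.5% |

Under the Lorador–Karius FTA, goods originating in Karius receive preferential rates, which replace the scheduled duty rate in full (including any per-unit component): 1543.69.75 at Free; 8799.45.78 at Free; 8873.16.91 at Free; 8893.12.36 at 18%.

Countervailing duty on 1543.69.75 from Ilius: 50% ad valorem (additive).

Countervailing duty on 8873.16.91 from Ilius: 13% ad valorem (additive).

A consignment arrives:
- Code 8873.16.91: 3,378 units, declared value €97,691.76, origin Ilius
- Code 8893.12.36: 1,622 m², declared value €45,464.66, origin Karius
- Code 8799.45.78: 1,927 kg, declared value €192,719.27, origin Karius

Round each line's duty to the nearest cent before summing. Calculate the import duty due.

€38,651.85

Line 1 (8873.16.91, Ilius, 3,378 units, €97,691.76):
Base rate for 8873.16.91 is €5.26/unit.
8873.16.91 has an FTA preferential rate, but origin Ilius is not Karius; base rate stands.
Additional duty on 8873.16.91 from Ilius: +13% ad valorem. Applied ad valorem rate = 13%.
Duty = €97,691.76 × 13% + 3,378 × €5.26 = €30,468.21.
Line 2 (8893.12.36, Karius, 1,622 m², €45,464.66):
Base rate for 8893.12.36 is 26.5%.
Origin Karius qualifies under the Lorador–Karius agreement and 8893.12.36 is covered: preferential rate 18% applies instead.
Duty = €45,464.66 × 18% = €8,183.64.
Line 3 (8799.45.78, Karius, 1,927 kg, €192,719.27):
Base rate for 8799.45.78 is €1.42/kg.
Origin Karius qualifies under the Lorador–Karius agreement and 8799.45.78 is covered: preferential rate Free applies instead.
Duty = €192,719.27 × 0% = €0.00.
Total = €30,468.21 + €8,183.64 + €0.00 = €38,651.85.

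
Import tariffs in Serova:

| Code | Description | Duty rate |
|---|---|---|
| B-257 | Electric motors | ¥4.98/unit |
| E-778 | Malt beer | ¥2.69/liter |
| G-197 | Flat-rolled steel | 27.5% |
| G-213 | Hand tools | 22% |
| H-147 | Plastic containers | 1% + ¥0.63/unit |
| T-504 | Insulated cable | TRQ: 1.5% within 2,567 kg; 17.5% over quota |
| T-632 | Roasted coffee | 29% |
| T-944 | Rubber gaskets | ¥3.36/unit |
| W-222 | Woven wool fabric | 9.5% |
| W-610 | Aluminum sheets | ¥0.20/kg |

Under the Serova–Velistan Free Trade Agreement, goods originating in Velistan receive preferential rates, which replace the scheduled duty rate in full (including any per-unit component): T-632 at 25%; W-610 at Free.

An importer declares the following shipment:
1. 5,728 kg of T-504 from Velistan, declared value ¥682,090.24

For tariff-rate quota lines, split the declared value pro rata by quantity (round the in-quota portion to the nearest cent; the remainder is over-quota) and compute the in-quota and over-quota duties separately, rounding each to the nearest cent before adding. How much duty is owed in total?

Line 1 (T-504, Velistan, 5,728 kg, ¥682,090.24):
Code T-504 is under a tariff-rate quota (threshold 2,567 kg). In-quota: 2,567 kg at 1.5%; over-quota: 3,161 kg at 17.5%.
Pro-rata value split: in-quota = ¥682,090.24 × 2,567/5,728 = ¥305,678.36; over-quota = ¥682,090.24 − ¥305,678.36 = ¥376,411.88.
In-quota duty = ¥305,678.36 × 1.5% = ¥4,585.18. Over-quota duty = ¥376,411.88 × 17.5% = ¥65,872.08.
Line duty = ¥4,585.18 + ¥65,872.08 = ¥70,457.26.

¥70,457.26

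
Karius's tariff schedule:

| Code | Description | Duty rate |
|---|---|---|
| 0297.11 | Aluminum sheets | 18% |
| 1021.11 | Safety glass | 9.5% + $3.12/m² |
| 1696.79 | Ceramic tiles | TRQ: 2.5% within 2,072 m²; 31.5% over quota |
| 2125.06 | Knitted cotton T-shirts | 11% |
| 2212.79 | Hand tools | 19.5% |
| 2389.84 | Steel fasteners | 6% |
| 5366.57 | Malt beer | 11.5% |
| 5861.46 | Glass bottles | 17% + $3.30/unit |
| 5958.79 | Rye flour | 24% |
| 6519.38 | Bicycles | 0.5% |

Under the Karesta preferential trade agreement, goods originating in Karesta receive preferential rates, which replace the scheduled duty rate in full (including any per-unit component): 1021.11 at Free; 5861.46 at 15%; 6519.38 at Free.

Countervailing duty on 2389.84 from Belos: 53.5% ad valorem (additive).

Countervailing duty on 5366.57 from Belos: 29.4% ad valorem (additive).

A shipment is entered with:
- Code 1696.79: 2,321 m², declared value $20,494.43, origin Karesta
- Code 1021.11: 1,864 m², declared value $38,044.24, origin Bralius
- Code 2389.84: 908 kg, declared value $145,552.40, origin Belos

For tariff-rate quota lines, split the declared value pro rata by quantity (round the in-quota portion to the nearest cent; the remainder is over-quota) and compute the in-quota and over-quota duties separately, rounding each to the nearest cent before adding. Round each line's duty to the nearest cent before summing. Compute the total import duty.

Line 1 (1696.79, Karesta, 2,321 m², $20,494.43):
Code 1696.79 is under a tariff-rate quota (threshold 2,072 m²). In-quota: 2,072 m² at 2.5%; over-quota: 249 m² at 31.5%.
Pro-rata value split: in-quota = $20,494.43 × 2,072/2,321 = $18,295.76; over-quota = $20,494.43 − $18,295.76 = $2,198.67.
In-quota duty = $18,295.76 × 2.5% = $457.39. Over-quota duty = $2,198.67 × 31.5% = $692.58.
Line duty = $457.39 + $692.58 = $1,149.97.
Line 2 (1021.11, Bralius, 1,864 m², $38,044.24):
Base rate for 1021.11 is 9.5% + $3.12/m².
1021.11 has an FTA preferential rate, but origin Bralius is not Karesta; base rate stands.
Duty = $38,044.24 × 9.5% + 1,864 × $3.12 = $9,429.88.
Line 3 (2389.84, Belos, 908 kg, $145,552.40):
Base rate for 2389.84 is 6%.
Additional duty on 2389.84 from Belos: +53.5%. Applied ad valorem rate: 6% + 53.5% = 59.5%.
Duty = $145,552.40 × 59.5% = $86,603.68.
Total = $1,149.97 + $9,429.88 + $86,603.68 = $97,183.53.

$97,183.53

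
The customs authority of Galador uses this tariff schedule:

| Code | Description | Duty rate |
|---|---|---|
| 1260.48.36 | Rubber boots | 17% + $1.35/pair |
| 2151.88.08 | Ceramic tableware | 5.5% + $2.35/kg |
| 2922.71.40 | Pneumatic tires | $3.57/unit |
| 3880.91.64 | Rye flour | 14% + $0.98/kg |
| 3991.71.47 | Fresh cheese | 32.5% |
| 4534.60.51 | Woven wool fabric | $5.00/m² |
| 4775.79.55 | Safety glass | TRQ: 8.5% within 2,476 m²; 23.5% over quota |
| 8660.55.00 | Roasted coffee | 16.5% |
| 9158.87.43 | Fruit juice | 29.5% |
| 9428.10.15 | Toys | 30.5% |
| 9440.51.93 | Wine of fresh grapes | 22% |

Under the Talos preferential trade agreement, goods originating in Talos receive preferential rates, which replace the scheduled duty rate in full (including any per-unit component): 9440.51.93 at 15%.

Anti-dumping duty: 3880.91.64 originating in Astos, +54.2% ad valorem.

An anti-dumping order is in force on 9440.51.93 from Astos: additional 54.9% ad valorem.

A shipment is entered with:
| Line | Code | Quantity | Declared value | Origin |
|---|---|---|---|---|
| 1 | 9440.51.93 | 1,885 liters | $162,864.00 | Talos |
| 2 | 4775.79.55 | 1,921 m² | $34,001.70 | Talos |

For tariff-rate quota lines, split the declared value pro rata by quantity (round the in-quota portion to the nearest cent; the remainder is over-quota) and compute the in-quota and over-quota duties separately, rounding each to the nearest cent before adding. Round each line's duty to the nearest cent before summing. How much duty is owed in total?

$27,319.74

Line 1 (9440.51.93, Talos, 1,885 liters, $162,864.00):
Base rate for 9440.51.93 is 22%.
Origin Talos qualifies under the Galador–Talos agreement and 9440.51.93 is covered: preferential rate 15% applies instead.
The additional-duty order on 9440.51.93 targets Astos, not Talos; it does not apply.
Duty = $162,864.00 × 15% = $24,429.60.
Line 2 (4775.79.55, Talos, 1,921 m², $34,001.70):
Code 4775.79.55 is under a tariff-rate quota (threshold 2,476 m²). Quantity 1,921 m² is within the quota, so the in-quota rate 8.5% applies to the full value.
Duty = $34,001.70 × 8.5% = $2,890.14.
Total = $24,429.60 + $2,890.14 = $27,319.74.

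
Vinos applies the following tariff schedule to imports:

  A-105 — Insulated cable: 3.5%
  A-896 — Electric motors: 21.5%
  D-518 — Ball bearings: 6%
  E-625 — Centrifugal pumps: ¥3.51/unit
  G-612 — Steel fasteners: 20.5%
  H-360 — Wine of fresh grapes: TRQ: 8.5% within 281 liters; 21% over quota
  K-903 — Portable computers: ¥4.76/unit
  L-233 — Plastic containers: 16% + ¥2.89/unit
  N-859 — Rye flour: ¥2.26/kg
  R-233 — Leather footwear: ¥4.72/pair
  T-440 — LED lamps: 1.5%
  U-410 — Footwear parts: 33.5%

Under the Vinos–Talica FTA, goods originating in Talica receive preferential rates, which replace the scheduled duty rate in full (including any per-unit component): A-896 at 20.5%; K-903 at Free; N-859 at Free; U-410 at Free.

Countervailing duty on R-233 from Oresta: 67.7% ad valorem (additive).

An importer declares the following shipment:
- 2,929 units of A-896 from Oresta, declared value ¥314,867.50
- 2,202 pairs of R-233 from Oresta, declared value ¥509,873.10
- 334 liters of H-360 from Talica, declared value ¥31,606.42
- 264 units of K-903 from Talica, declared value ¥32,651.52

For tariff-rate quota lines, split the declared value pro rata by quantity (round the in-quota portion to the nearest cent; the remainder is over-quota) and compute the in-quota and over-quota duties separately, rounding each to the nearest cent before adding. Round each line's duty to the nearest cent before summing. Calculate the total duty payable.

Line 1 (A-896, Oresta, 2,929 units, ¥314,867.50):
Base rate for A-896 is 21.5%.
A-896 has an FTA preferential rate, but origin Oresta is not Talica; base rate stands.
Duty = ¥314,867.50 × 21.5% = ¥67,696.51.
Line 2 (R-233, Oresta, 2,202 pairs, ¥509,873.10):
Base rate for R-233 is ¥4.72/pair.
Additional duty on R-233 from Oresta: +67.7% ad valorem. Applied ad valorem rate = 67.7%.
Duty = ¥509,873.10 × 67.7% + 2,202 × ¥4.72 = ¥355,577.53.
Line 3 (H-360, Talica, 334 liters, ¥31,606.42):
Code H-360 is under a tariff-rate quota (threshold 281 liters). In-quota: 281 liters at 8.5%; over-quota: 53 liters at 21%.
Pro-rata value split: in-quota = ¥31,606.42 × 281/334 = ¥26,591.03; over-quota = ¥31,606.42 − ¥26,591.03 = ¥5,015.39.
In-quota duty = ¥26,591.03 × 8.5% = ¥2,260.24. Over-quota duty = ¥5,015.39 × 21% = ¥1,053.23.
Line duty = ¥2,260.24 + ¥1,053.23 = ¥3,313.47.
Line 4 (K-903, Talica, 264 units, ¥32,651.52):
Base rate for K-903 is ¥4.76/unit.
Origin Talica qualifies under the Vinos–Talica agreement and K-903 is covered: preferential rate Free applies instead.
Duty = ¥32,651.52 × 0% = ¥0.00.
Total = ¥67,696.51 + ¥355,577.53 + ¥3,313.47 + ¥0.00 = ¥426,587.51.

¥426,587.51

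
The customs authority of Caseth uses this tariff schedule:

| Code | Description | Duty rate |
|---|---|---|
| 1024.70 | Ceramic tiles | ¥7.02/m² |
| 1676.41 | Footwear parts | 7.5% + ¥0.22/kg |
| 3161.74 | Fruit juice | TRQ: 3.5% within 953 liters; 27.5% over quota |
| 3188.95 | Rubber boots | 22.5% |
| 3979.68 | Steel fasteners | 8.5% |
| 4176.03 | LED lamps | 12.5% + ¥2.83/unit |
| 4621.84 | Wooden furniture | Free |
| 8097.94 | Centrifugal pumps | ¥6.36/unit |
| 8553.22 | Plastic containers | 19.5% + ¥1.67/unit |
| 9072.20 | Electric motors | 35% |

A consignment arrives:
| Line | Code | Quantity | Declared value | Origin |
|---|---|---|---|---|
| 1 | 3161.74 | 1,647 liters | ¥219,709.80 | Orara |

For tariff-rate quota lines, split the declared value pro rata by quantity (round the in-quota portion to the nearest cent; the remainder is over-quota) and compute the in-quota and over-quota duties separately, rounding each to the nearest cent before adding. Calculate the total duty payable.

¥29,908.95

Line 1 (3161.74, Orara, 1,647 liters, ¥219,709.80):
Code 3161.74 is under a tariff-rate quota (threshold 953 liters). In-quota: 953 liters at 3.5%; over-quota: 694 liters at 27.5%.
Pro-rata value split: in-quota = ¥219,709.80 × 953/1,647 = ¥127,130.20; over-quota = ¥219,709.80 − ¥127,130.20 = ¥92,579.60.
In-quota duty = ¥127,130.20 × 3.5% = ¥4,449.56. Over-quota duty = ¥92,579.60 × 27.5% = ¥25,459.39.
Line duty = ¥4,449.56 + ¥25,459.39 = ¥29,908.95.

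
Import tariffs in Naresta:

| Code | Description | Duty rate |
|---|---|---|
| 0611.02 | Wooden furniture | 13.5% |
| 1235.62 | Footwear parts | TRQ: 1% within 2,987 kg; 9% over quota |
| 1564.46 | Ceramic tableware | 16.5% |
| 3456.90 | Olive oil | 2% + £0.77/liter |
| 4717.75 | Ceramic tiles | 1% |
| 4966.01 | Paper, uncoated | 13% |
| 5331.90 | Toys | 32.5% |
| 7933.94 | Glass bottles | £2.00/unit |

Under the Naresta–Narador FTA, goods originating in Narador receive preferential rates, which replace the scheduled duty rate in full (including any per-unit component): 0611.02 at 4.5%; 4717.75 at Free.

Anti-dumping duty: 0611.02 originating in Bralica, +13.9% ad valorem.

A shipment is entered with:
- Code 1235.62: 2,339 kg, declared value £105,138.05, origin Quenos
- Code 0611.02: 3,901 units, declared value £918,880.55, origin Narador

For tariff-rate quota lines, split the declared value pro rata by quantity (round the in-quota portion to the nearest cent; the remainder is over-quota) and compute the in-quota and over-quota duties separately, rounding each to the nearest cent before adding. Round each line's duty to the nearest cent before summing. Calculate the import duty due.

Line 1 (1235.62, Quenos, 2,339 kg, £105,138.05):
Code 1235.62 is under a tariff-rate quota (threshold 2,987 kg). Quantity 2,339 kg is within the quota, so the in-quota rate 1% applies to the full value.
Duty = £105,138.05 × 1% = £1,051.38.
Line 2 (0611.02, Narador, 3,901 units, £918,880.55):
Base rate for 0611.02 is 13.5%.
Origin Narador qualifies under the Naresta–Narador agreement and 0611.02 is covered: preferential rate 4.5% applies instead.
The additional-duty order on 0611.02 targets Bralica, not Narador; it does not apply.
Duty = £918,880.55 × 4.5% = £41,349.62.
Total = £1,051.38 + £41,349.62 = £42,401.00.

£42,401.00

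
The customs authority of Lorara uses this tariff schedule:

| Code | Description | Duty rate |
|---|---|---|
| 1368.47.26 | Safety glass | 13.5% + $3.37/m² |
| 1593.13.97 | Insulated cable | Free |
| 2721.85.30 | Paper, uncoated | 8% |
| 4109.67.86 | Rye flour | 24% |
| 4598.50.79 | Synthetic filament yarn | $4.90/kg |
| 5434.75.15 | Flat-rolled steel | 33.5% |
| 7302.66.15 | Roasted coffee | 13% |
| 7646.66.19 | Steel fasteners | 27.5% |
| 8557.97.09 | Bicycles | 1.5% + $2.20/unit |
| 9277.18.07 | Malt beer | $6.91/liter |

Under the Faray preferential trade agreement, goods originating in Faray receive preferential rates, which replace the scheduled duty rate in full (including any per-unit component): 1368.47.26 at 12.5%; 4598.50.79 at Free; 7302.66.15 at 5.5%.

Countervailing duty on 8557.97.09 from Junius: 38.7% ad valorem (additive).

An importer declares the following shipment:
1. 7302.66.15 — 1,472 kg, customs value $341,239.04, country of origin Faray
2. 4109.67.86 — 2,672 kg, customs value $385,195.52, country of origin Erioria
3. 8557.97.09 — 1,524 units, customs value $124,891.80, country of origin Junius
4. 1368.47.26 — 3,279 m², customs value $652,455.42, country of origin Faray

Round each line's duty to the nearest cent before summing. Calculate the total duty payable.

Line 1 (7302.66.15, Faray, 1,472 kg, $341,239.04):
Base rate for 7302.66.15 is 13%.
Origin Faray qualifies under the Lorara–Faray agreement and 7302.66.15 is covered: preferential rate 5.5% applies instead.
Duty = $341,239.04 × 5.5% = $18,768.15.
Line 2 (4109.67.86, Erioria, 2,672 kg, $385,195.52):
Base rate for 4109.67.86 is 24%.
Duty = $385,195.52 × 24% = $92,446.92.
Line 3 (8557.97.09, Junius, 1,524 units, $124,891.80):
Base rate for 8557.97.09 is 1.5% + $2.20/unit.
Additional duty on 8557.97.09 from Junius: +38.7%. Applied ad valorem rate: 1.5% + 38.7% = 40.2%.
Duty = $124,891.80 × 40.2% + 1,524 × $2.20 = $53,559.30.
Line 4 (1368.47.26, Faray, 3,279 m², $652,455.42):
Base rate for 1368.47.26 is 13.5% + $3.37/m².
Origin Faray qualifies under the Lorara–Faray agreement and 1368.47.26 is covered: preferential rate 12.5% applies instead.
Duty = $652,455.42 × 12.5% = $81,556.93.
Total = $18,768.15 + $92,446.92 + $53,559.30 + $81,556.93 = $246,331.30.

$246,331.30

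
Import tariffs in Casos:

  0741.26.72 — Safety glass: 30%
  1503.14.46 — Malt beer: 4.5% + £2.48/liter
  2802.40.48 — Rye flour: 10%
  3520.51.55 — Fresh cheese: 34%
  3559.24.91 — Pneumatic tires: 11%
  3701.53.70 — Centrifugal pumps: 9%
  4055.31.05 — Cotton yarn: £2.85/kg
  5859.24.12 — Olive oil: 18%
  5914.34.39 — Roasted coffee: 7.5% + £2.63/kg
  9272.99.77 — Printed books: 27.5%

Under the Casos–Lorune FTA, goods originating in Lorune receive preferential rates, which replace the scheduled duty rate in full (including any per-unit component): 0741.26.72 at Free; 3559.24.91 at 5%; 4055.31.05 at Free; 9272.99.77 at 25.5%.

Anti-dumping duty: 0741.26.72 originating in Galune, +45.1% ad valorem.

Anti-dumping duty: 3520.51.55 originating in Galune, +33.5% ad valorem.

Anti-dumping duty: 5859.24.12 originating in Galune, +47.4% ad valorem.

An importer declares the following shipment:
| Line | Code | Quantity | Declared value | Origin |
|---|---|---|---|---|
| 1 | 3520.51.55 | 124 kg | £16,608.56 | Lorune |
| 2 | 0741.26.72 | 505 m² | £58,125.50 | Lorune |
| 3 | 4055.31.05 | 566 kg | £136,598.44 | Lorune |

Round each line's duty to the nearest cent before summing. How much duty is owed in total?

£5,646.91

Line 1 (3520.51.55, Lorune, 124 kg, £16,608.56):
Base rate for 3520.51.55 is 34%.
Origin Lorune is the FTA partner but 3520.51.55 is not on the preference list; base rate stands.
The additional-duty order on 3520.51.55 targets Galune, not Lorune; it does not apply.
Duty = £16,608.56 × 34% = £5,646.91.
Line 2 (0741.26.72, Lorune, 505 m², £58,125.50):
Base rate for 0741.26.72 is 30%.
Origin Lorune qualifies under the Casos–Lorune agreement and 0741.26.72 is covered: preferential rate Free applies instead.
The additional-duty order on 0741.26.72 targets Galune, not Lorune; it does not apply.
Duty = £58,125.50 × 0% = £0.00.
Line 3 (4055.31.05, Lorune, 566 kg, £136,598.44):
Base rate for 4055.31.05 is £2.85/kg.
Origin Lorune qualifies under the Casos–Lorune agreement and 4055.31.05 is covered: preferential rate Free applies instead.
Duty = £136,598.44 × 0% = £0.00.
Total = £5,646.91 + £0.00 + £0.00 = £5,646.91.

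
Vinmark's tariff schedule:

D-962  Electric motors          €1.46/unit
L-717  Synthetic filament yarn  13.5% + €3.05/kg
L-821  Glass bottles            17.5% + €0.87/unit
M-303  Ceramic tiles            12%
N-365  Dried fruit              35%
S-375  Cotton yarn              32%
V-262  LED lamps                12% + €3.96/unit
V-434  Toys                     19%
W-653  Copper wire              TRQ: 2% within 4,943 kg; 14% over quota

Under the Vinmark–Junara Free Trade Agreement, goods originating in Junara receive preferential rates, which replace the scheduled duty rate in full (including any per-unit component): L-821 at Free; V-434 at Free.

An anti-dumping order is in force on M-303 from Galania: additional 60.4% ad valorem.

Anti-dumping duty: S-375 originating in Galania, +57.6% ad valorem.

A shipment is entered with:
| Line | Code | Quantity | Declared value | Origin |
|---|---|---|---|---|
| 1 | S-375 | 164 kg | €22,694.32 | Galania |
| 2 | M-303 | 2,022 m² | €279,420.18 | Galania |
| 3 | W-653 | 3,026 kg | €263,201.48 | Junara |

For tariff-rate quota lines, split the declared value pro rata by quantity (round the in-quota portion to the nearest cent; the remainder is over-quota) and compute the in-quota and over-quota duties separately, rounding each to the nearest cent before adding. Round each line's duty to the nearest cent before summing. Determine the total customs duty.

Line 1 (S-375, Galania, 164 kg, €22,694.32):
Base rate for S-375 is 32%.
Additional duty on S-375 from Galania: +57.6%. Applied ad valorem rate: 32% + 57.6% = 89.6%.
Duty = €22,694.32 × 89.6% = €20,334.11.
Line 2 (M-303, Galania, 2,022 m², €279,420.18):
Base rate for M-303 is 12%.
Additional duty on M-303 from Galania: +60.4%. Applied ad valorem rate: 12% + 60.4% = 72.4%.
Duty = €279,420.18 × 72.4% = €202,300.21.
Line 3 (W-653, Junara, 3,026 kg, €263,201.48):
Code W-653 is under a tariff-rate quota (threshold 4,943 kg). Quantity 3,026 kg is within the quota, so the in-quota rate 2% applies to the full value.
Duty = €263,201.48 × 2% = €5,264.03.
Total = €20,334.11 + €202,300.21 + €5,264.03 = €227,898.35.

€227,898.35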